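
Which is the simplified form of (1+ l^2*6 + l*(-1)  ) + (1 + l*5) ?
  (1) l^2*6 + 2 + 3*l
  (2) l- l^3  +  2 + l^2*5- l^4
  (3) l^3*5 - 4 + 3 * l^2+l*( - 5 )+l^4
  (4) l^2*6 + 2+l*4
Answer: 4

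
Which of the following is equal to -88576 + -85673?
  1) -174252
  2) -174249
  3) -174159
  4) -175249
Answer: 2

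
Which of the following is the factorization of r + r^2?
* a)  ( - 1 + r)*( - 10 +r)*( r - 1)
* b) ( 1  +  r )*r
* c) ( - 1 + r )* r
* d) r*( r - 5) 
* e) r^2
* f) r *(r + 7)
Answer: b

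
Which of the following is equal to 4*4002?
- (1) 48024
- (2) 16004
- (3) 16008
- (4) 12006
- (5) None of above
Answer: 3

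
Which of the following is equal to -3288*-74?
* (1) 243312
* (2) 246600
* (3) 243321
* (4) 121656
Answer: 1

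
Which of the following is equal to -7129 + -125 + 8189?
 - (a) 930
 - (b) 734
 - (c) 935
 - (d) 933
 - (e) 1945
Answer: c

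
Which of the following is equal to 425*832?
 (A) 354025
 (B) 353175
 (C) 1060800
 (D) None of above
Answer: D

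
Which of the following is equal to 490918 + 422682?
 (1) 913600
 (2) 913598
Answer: 1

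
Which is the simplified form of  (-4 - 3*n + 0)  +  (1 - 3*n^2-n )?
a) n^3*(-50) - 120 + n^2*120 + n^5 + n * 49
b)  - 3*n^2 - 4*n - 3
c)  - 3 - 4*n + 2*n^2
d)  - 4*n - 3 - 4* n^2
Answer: b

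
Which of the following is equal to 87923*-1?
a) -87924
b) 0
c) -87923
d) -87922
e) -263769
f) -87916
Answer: c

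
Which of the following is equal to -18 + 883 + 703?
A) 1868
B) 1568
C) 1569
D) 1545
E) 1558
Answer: B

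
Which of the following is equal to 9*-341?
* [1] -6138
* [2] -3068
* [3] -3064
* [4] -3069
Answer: 4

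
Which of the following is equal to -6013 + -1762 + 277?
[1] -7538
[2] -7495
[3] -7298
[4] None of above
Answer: 4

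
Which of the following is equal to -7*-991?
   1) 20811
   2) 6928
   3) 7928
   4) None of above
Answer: 4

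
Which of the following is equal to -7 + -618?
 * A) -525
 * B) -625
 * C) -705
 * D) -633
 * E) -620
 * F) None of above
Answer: B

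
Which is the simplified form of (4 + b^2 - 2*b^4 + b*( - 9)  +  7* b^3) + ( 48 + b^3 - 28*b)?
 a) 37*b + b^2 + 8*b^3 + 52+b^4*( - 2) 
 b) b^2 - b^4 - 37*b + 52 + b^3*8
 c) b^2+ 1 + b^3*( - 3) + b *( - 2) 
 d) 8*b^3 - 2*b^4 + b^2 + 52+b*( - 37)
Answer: d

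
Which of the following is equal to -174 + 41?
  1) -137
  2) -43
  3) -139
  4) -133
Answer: 4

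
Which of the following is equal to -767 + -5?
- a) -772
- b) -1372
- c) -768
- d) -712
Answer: a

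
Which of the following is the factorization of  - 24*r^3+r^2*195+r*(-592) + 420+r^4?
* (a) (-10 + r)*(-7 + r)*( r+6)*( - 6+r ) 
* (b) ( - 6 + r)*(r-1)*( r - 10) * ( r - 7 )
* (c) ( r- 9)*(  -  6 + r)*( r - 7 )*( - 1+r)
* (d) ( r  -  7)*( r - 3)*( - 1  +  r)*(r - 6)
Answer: b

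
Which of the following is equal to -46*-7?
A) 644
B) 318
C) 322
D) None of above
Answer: C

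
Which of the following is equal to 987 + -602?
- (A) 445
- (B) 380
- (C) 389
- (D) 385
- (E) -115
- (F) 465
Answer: D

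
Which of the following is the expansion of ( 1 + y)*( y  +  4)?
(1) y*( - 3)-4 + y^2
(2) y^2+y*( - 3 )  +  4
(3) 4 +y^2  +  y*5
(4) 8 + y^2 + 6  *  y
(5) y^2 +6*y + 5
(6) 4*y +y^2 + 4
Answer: 3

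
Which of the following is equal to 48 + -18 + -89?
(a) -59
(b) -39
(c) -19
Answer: a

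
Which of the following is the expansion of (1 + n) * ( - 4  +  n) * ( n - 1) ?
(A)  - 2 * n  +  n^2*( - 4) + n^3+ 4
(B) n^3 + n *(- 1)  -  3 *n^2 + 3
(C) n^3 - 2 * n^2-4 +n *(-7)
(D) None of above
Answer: D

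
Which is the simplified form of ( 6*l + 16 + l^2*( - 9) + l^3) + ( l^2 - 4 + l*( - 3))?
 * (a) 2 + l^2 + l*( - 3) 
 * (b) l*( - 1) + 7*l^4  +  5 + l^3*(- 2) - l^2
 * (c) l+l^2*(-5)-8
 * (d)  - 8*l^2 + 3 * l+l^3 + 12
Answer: d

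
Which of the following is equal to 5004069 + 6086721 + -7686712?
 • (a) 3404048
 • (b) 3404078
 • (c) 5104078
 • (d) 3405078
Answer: b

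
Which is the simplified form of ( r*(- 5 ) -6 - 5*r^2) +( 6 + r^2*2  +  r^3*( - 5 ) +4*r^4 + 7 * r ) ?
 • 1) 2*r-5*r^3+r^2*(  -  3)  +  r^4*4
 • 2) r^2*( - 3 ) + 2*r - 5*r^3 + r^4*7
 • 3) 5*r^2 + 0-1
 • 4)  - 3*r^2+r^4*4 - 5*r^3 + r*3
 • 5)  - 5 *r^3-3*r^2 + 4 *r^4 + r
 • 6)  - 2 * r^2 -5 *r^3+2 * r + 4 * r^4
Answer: 1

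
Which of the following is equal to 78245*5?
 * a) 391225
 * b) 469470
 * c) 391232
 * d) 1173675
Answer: a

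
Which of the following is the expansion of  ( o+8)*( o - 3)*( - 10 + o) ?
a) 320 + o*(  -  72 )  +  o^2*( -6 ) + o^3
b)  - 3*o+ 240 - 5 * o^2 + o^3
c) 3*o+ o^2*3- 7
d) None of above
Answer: d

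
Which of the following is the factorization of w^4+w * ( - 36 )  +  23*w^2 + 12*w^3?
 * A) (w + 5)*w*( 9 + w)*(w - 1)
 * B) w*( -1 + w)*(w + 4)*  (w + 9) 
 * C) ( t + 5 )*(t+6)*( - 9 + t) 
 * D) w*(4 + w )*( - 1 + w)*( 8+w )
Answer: B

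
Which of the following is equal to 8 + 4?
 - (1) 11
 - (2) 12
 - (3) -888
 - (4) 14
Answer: 2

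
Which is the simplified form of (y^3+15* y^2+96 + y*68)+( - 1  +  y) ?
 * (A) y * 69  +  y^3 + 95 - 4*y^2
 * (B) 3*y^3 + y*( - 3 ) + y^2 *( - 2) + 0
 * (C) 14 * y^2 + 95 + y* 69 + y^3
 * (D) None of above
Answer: D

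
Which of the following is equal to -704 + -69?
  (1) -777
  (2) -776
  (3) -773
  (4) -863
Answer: 3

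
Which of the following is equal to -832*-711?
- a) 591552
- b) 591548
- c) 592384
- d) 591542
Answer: a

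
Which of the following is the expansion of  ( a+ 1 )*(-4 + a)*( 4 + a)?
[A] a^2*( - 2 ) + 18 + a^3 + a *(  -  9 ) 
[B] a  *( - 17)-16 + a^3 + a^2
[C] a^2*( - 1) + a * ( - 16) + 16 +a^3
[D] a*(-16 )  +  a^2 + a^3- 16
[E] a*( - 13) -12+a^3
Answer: D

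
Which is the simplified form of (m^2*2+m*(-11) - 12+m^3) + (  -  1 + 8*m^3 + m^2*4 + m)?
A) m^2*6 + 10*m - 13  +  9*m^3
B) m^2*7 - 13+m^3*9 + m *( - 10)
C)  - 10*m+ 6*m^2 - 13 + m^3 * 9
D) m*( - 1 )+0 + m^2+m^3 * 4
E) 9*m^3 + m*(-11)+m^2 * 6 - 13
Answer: C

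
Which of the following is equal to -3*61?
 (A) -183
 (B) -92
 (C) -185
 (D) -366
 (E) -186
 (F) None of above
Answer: A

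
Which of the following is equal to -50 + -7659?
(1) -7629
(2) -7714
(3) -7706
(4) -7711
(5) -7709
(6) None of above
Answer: 5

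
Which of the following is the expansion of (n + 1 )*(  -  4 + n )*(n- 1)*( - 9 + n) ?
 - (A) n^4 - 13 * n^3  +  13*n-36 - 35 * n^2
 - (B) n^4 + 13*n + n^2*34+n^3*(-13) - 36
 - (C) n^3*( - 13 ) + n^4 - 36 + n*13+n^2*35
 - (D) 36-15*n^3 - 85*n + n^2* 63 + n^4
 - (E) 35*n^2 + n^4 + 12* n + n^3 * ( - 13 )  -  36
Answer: C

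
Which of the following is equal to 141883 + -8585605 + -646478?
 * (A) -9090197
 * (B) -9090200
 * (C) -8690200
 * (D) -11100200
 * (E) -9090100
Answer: B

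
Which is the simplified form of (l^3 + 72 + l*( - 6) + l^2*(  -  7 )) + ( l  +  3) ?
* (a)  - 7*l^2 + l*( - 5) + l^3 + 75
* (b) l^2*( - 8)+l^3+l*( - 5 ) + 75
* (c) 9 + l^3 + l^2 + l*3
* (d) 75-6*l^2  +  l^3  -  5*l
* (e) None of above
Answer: a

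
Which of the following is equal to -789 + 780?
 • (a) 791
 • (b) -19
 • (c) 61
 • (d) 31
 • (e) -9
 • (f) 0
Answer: e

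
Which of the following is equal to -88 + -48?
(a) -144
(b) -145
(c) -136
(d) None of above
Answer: c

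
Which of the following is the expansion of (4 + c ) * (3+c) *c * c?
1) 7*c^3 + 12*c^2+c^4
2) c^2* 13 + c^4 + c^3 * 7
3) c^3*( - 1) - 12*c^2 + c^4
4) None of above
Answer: 1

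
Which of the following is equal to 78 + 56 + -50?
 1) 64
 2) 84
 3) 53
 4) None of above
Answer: 2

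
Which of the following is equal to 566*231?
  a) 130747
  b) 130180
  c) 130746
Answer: c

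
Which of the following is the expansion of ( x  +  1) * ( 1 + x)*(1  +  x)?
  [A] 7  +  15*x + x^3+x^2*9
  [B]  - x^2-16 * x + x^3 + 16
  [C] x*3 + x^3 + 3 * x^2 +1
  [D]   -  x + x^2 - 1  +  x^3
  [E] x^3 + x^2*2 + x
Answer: C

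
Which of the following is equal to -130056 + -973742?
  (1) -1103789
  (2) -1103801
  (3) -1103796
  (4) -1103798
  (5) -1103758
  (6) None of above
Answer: 4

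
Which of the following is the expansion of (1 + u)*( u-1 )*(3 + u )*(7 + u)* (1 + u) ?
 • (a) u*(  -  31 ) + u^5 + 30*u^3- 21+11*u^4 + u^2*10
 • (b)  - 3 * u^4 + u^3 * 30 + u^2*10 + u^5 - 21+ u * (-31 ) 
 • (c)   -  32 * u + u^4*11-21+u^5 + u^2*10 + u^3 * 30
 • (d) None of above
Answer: a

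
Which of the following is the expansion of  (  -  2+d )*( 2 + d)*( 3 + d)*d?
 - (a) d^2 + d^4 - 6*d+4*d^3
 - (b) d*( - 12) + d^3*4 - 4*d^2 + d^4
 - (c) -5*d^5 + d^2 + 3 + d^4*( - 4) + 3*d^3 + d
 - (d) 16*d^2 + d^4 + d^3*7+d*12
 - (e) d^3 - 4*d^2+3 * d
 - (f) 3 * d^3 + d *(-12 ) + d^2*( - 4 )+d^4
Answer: f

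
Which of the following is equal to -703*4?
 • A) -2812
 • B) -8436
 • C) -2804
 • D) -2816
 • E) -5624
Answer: A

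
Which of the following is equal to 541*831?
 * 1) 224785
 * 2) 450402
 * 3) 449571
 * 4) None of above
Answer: 3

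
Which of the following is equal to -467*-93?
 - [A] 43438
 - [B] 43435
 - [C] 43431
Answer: C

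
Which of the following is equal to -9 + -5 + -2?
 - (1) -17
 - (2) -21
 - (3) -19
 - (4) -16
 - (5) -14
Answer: 4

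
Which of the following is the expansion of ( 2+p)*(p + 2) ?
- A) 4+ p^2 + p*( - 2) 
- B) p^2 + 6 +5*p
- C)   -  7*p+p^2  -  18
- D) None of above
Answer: D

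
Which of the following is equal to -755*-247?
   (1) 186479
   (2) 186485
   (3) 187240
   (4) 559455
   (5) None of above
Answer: 2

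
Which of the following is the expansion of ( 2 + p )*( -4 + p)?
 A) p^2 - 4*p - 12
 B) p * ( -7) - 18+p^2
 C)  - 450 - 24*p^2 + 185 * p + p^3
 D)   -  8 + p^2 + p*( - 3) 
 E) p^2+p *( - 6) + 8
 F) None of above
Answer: F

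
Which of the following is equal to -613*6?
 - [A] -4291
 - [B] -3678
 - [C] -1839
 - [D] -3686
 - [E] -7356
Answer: B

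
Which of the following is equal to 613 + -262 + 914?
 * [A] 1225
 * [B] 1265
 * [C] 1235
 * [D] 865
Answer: B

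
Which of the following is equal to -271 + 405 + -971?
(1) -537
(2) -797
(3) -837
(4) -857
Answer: 3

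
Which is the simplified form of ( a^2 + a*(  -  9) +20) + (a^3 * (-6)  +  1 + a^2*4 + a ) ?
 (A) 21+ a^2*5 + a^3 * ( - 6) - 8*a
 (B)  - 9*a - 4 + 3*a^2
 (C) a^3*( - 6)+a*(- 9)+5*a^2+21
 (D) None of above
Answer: A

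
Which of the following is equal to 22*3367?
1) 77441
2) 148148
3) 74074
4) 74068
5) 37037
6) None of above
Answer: 3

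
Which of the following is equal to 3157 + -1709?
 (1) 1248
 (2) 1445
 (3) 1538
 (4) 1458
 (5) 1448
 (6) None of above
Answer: 5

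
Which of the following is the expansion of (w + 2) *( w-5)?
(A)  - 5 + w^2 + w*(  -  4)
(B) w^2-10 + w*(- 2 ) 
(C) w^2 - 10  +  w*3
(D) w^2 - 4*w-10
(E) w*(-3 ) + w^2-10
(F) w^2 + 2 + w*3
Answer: E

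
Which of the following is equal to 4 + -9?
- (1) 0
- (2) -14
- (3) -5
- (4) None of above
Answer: 3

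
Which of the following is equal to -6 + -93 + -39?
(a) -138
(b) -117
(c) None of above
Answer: a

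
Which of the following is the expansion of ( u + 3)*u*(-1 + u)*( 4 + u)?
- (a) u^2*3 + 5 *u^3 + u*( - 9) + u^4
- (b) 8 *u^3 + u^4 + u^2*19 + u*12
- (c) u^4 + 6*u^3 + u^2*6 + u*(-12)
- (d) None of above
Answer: d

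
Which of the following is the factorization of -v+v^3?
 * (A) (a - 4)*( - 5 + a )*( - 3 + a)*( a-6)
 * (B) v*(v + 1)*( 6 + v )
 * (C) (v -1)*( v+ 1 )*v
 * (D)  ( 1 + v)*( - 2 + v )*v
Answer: C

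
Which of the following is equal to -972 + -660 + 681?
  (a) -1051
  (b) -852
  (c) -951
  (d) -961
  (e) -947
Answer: c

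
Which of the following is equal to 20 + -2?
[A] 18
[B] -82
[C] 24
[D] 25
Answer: A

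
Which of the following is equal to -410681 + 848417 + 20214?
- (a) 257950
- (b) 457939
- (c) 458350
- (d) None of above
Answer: d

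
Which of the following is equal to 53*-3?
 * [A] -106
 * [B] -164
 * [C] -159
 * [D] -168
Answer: C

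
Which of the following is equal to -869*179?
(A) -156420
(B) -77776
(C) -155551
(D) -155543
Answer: C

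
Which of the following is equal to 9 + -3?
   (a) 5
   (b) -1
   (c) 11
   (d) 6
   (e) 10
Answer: d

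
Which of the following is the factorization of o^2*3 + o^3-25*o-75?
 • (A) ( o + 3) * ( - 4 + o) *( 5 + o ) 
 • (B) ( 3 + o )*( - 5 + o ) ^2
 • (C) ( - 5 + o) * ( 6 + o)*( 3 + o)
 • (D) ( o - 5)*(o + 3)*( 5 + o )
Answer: D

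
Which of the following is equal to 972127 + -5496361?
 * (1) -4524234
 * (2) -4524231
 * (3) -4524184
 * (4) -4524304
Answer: 1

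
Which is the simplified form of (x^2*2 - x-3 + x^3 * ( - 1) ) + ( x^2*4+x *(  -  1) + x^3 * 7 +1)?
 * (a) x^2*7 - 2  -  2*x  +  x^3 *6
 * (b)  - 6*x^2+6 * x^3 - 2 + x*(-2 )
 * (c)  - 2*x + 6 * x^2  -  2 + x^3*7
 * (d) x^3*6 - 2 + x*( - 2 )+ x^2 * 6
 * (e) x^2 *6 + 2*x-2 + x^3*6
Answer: d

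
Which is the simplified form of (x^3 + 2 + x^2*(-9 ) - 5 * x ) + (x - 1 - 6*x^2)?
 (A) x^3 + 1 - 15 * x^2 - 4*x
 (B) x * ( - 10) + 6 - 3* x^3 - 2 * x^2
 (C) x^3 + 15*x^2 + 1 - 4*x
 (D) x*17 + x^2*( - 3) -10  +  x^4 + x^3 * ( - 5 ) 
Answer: A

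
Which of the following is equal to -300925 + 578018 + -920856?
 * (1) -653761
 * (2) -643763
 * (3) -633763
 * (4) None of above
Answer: 2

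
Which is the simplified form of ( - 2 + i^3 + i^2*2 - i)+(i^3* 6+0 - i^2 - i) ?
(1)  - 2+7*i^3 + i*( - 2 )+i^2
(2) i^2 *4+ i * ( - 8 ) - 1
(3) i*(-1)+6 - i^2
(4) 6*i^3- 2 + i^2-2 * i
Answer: 1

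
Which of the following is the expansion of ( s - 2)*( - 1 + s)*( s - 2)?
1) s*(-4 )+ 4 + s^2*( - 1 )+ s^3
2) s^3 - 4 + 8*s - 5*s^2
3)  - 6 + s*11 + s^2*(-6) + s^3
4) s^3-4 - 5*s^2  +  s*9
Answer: 2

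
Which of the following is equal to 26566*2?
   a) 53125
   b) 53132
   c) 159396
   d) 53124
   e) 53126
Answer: b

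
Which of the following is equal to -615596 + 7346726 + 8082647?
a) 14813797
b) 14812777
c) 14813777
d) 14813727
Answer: c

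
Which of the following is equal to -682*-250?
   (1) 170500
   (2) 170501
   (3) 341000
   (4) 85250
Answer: 1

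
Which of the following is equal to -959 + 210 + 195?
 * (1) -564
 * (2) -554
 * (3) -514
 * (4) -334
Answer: 2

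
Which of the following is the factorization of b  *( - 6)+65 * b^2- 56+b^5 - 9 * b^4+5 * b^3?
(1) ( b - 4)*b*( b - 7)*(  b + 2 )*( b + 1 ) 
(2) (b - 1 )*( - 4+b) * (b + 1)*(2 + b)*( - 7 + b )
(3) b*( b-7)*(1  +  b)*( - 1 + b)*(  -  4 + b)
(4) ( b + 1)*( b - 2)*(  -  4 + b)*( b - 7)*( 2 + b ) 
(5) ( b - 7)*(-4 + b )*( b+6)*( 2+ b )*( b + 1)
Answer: 2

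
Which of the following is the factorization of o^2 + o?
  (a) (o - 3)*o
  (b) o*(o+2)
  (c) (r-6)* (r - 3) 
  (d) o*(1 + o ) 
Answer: d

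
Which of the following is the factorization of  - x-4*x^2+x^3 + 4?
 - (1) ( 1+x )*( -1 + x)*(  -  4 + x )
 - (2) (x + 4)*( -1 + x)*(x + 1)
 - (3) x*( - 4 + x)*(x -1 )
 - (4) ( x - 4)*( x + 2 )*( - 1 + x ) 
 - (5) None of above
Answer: 1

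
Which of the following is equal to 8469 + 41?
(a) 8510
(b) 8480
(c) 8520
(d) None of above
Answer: a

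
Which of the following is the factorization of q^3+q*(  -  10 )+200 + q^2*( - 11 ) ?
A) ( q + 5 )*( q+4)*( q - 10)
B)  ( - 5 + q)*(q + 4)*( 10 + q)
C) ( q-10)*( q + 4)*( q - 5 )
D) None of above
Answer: C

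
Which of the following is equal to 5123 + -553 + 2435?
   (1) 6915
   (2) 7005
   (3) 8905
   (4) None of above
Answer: 2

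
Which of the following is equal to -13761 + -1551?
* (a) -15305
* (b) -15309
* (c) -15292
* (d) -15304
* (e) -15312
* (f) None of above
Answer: e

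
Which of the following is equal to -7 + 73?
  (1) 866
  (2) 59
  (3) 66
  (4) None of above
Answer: 3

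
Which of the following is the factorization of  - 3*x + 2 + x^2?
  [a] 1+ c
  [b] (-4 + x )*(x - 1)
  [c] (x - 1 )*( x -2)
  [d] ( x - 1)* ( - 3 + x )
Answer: c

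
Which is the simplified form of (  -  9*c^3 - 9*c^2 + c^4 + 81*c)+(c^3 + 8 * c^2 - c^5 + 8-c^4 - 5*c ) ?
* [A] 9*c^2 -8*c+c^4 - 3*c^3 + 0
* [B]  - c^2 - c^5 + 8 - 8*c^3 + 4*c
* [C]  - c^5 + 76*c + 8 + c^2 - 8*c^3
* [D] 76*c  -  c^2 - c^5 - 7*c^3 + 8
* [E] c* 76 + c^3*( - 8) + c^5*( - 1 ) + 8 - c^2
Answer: E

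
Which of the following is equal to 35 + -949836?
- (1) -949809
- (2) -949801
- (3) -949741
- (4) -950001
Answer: 2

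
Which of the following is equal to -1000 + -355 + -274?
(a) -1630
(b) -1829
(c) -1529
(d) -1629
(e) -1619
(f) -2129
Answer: d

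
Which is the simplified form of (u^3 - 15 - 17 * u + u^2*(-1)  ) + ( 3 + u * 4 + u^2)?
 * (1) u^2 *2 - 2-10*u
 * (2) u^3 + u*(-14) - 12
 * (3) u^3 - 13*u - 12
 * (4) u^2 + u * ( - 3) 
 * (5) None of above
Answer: 3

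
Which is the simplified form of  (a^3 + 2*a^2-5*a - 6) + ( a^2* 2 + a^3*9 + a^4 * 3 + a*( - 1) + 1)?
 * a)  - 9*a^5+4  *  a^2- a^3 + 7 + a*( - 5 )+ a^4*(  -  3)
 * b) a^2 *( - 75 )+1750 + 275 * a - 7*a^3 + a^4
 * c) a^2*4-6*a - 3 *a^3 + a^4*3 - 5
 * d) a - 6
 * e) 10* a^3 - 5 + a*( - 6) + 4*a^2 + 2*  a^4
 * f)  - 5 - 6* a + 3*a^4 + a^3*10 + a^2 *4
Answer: f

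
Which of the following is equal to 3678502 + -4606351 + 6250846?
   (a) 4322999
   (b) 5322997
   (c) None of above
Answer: b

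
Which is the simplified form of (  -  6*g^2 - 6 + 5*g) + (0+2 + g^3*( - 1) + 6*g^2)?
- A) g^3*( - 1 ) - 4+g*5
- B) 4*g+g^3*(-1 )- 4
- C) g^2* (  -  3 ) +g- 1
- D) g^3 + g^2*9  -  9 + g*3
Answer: A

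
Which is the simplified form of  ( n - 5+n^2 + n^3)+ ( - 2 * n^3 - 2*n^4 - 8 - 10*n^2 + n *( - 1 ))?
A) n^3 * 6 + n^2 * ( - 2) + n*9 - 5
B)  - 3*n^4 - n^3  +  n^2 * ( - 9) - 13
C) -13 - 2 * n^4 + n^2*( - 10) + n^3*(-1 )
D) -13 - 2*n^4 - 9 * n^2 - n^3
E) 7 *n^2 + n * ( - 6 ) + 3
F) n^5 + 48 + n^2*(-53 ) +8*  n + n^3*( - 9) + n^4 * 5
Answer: D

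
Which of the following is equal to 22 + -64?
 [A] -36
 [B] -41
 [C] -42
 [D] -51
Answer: C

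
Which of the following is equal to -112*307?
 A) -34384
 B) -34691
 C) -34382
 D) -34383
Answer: A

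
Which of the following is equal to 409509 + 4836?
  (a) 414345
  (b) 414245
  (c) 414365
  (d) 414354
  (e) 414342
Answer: a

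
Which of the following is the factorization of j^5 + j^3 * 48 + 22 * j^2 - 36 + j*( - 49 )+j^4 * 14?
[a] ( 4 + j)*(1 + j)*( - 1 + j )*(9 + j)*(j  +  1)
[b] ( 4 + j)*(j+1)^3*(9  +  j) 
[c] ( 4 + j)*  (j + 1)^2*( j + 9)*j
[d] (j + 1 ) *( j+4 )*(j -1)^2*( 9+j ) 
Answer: a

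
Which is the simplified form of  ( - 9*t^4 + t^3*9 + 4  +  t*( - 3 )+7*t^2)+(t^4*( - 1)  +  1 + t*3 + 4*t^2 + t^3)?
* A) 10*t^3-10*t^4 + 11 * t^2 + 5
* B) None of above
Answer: A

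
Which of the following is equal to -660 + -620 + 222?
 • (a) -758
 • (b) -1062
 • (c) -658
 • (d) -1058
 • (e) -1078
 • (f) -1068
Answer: d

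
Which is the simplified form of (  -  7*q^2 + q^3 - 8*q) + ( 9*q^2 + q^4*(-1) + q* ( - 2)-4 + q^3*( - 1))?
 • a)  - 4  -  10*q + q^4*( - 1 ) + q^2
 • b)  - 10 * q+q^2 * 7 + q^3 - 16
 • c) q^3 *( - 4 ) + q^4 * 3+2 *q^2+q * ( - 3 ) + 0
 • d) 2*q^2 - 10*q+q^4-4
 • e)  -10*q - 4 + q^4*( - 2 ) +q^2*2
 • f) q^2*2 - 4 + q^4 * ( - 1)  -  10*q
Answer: f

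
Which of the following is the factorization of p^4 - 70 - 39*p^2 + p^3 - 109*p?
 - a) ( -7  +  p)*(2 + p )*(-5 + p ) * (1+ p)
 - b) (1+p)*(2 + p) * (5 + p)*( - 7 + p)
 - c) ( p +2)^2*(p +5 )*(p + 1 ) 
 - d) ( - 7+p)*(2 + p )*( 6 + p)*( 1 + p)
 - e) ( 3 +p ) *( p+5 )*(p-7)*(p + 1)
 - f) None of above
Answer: b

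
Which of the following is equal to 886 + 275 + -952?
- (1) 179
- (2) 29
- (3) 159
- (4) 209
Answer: 4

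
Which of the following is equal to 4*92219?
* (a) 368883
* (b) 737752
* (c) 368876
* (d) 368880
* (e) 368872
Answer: c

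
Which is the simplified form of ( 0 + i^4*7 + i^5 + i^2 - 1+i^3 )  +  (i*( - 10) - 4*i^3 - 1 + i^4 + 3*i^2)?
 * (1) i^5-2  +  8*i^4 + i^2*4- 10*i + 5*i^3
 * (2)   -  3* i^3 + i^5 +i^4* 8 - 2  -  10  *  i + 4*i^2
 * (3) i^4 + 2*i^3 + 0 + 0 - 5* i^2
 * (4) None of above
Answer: 2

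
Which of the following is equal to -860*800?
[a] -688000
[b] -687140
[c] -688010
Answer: a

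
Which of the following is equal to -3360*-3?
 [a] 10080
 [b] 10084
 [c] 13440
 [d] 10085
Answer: a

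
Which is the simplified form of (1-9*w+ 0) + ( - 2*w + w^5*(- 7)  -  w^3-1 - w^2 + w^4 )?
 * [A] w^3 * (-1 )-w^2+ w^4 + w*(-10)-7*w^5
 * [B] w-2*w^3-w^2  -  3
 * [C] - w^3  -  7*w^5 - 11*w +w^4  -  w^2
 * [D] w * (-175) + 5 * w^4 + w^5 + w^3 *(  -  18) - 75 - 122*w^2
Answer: C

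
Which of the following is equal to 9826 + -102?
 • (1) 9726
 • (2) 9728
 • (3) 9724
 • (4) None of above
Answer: 3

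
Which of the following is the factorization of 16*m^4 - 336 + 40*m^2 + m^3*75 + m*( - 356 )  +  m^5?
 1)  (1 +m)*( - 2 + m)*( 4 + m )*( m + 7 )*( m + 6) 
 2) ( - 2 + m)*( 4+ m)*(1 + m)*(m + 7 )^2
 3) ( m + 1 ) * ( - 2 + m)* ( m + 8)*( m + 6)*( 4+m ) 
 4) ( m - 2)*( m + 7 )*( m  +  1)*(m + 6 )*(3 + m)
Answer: 1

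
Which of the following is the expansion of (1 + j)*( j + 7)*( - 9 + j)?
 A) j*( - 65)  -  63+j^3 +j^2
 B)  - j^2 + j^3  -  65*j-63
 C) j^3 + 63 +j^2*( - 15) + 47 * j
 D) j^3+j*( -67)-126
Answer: B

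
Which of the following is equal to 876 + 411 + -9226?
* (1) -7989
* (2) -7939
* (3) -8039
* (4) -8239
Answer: 2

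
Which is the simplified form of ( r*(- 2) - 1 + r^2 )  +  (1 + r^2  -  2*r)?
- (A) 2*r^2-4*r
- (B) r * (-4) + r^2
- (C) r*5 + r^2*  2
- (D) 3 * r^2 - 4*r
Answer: A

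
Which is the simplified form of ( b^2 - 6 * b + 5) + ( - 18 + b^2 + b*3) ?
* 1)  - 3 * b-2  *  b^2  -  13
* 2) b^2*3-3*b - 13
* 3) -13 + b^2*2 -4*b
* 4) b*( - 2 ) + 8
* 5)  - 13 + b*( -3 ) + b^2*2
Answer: 5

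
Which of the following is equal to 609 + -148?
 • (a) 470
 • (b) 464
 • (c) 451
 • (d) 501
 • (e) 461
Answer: e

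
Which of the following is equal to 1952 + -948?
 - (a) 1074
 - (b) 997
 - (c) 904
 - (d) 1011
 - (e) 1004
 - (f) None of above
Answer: e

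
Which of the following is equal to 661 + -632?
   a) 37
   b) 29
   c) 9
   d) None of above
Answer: b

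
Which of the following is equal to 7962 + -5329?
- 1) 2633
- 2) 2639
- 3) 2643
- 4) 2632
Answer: 1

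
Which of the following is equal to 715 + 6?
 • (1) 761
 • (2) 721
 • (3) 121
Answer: 2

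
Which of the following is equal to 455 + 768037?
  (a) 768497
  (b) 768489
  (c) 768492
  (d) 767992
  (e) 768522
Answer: c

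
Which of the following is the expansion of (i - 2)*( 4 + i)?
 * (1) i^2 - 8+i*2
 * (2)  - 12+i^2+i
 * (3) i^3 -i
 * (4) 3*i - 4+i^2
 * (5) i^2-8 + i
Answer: 1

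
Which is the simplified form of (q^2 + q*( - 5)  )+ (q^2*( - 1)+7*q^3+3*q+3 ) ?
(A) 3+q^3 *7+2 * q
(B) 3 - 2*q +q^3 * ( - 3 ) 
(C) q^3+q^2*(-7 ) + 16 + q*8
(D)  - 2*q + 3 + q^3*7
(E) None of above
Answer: D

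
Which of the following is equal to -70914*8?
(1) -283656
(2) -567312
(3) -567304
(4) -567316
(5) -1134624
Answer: 2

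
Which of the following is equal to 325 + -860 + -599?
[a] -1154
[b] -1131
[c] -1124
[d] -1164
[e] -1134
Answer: e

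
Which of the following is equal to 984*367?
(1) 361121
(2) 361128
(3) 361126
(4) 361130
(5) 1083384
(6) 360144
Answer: 2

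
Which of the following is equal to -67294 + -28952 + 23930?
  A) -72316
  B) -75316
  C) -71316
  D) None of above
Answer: A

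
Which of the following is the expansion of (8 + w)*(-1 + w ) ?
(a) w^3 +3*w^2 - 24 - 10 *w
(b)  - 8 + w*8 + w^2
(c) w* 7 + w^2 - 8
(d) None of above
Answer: c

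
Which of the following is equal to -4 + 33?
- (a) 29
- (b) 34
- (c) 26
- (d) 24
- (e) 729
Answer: a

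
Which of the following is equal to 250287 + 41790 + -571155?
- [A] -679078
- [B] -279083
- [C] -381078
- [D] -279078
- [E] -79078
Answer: D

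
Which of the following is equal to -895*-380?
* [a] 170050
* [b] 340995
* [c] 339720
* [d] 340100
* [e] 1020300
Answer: d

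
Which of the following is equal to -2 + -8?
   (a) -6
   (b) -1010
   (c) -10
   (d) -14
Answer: c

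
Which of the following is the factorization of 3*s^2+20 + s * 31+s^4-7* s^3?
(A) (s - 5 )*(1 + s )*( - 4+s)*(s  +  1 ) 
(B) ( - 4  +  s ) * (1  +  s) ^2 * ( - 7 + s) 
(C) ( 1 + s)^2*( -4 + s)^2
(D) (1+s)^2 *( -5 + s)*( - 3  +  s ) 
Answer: A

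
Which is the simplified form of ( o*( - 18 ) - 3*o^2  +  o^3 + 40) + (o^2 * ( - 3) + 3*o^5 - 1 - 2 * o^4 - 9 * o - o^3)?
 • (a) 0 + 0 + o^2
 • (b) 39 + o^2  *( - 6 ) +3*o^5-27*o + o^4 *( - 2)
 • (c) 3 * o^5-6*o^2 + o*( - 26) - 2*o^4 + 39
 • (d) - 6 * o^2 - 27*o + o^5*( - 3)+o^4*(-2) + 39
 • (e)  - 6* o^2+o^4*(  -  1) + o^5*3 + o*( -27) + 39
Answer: b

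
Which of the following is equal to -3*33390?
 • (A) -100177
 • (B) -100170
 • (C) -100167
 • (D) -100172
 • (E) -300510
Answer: B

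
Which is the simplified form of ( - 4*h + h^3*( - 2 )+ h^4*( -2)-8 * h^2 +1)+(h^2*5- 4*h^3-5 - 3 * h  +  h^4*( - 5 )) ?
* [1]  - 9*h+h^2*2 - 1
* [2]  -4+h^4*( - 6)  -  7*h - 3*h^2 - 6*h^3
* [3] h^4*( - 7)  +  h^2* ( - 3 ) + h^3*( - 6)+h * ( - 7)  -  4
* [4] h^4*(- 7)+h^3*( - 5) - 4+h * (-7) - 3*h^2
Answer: 3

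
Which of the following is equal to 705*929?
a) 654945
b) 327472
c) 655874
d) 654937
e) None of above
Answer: a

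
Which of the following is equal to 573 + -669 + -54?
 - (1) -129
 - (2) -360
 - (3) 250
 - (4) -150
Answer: 4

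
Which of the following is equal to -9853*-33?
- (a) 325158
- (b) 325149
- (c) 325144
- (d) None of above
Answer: b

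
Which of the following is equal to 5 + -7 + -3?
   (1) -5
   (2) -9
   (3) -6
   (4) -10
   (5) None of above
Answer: 1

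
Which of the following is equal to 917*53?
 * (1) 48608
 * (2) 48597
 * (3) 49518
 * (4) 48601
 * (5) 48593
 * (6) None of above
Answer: 4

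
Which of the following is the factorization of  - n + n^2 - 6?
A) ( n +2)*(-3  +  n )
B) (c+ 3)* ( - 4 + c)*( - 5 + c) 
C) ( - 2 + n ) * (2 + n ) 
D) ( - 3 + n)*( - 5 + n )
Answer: A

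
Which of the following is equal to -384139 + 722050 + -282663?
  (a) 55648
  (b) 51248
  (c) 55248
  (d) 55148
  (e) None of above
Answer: c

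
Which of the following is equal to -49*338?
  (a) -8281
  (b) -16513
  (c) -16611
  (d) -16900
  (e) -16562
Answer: e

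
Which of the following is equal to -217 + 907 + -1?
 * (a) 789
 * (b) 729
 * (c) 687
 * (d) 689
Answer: d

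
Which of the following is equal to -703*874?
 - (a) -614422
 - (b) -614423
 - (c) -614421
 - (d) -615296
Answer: a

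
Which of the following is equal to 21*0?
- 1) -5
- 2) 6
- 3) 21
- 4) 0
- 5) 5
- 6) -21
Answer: 4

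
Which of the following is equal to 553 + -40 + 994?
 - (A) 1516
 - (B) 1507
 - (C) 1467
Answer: B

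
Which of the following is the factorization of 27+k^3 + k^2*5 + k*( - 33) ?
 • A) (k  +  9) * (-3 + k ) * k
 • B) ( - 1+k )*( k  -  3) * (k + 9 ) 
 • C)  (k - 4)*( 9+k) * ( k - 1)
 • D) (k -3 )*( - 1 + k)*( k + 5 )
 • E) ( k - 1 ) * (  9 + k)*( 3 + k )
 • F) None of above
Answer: B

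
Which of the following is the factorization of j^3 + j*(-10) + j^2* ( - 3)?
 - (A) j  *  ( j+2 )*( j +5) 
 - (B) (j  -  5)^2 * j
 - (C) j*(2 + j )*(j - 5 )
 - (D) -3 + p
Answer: C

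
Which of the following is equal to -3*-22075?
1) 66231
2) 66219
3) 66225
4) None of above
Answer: 3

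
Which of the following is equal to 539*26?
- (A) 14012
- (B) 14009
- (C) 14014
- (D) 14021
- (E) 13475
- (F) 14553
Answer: C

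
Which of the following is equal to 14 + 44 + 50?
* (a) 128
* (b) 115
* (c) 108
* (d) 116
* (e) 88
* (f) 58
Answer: c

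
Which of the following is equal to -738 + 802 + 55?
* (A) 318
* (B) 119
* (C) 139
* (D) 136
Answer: B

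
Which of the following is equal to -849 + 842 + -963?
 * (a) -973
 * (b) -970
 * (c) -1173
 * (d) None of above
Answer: b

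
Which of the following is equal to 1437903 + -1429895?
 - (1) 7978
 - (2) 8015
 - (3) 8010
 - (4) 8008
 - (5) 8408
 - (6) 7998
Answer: 4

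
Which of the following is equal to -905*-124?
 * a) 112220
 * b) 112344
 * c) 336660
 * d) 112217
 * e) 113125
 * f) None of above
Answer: a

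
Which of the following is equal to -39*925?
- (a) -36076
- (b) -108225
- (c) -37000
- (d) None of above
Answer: d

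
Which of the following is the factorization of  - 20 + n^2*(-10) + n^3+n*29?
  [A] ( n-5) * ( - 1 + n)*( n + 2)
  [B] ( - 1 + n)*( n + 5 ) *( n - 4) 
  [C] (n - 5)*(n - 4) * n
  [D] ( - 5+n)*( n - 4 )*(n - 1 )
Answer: D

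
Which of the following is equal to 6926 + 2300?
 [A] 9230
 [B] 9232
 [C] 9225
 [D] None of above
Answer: D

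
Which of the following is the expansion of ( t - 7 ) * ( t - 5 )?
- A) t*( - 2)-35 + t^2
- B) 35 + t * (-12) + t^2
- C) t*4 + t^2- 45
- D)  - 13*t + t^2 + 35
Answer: B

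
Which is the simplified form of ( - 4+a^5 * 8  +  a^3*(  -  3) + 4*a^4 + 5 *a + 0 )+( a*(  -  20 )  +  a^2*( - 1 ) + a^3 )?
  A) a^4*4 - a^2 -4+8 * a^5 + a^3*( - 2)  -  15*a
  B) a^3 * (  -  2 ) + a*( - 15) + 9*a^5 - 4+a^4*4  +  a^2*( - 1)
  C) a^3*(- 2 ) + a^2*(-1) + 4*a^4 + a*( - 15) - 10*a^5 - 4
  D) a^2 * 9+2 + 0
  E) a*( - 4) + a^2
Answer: A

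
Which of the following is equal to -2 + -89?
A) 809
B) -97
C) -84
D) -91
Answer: D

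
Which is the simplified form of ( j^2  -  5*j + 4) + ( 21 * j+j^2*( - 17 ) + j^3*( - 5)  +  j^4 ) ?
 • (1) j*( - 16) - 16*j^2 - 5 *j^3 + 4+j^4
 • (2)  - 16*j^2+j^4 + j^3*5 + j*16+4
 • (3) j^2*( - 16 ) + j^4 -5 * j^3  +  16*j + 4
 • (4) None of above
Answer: 3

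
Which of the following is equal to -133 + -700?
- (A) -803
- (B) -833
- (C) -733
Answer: B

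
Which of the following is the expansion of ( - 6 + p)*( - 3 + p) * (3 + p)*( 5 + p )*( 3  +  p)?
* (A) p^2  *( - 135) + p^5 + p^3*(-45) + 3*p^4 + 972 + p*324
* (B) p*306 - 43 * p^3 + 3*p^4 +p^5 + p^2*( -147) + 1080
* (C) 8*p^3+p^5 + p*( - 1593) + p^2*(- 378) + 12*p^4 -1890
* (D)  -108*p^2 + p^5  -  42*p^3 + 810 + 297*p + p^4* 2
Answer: D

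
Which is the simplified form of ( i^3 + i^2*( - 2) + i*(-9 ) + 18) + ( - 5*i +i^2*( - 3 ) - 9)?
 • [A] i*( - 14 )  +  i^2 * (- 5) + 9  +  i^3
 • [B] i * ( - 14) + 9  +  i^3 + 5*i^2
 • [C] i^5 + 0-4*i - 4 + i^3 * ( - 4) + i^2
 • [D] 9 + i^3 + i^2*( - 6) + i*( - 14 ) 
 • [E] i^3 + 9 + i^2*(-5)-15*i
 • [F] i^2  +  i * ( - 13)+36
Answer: A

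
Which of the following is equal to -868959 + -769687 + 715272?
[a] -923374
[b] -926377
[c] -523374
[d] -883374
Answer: a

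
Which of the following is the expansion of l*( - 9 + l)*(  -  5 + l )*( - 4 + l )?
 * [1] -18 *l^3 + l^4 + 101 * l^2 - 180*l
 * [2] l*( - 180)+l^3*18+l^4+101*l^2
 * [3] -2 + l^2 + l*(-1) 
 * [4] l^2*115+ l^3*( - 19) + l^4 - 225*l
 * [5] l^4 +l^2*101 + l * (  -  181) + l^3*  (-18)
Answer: 1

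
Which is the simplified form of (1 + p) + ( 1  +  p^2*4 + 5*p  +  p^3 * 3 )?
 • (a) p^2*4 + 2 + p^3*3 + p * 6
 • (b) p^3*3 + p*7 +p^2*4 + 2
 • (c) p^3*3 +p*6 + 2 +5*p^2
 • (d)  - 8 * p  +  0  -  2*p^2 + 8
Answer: a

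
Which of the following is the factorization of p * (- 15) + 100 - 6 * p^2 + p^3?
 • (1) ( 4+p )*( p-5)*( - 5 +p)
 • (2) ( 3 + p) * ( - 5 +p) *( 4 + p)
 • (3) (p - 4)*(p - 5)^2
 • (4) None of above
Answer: 1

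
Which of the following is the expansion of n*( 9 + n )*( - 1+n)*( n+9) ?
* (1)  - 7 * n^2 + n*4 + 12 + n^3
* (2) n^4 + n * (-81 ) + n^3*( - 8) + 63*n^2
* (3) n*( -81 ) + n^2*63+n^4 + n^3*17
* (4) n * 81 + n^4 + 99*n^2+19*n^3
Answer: 3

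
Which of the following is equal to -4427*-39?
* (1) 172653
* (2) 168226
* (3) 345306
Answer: 1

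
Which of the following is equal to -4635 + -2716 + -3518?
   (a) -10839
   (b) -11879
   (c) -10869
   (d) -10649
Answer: c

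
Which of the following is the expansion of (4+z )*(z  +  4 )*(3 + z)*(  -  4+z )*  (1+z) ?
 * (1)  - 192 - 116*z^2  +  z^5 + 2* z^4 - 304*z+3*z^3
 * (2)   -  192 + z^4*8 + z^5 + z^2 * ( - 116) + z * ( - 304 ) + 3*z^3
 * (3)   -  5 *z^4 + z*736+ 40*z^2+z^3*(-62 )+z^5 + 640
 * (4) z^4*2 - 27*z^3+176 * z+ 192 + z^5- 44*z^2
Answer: 2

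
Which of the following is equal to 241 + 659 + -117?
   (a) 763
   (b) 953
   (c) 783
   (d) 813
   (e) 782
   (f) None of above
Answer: c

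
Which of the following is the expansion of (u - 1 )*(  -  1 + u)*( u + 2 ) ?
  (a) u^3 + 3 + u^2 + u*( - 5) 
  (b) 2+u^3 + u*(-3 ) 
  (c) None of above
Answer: b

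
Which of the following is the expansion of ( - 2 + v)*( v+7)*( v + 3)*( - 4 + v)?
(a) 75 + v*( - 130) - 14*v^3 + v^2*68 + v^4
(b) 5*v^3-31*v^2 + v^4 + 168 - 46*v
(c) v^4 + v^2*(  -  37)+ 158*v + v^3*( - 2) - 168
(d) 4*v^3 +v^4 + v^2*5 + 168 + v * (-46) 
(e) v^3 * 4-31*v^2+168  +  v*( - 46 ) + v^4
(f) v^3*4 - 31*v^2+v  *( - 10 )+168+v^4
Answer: e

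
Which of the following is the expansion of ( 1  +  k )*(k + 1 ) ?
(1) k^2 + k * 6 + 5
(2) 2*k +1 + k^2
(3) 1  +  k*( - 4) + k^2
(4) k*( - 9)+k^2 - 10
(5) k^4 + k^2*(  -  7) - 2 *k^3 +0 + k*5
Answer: 2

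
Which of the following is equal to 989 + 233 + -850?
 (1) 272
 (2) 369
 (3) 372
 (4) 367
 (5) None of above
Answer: 3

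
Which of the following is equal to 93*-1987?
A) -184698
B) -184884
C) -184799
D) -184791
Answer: D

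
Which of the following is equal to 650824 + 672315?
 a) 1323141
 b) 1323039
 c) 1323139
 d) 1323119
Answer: c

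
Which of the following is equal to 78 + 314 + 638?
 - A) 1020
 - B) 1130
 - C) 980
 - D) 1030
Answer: D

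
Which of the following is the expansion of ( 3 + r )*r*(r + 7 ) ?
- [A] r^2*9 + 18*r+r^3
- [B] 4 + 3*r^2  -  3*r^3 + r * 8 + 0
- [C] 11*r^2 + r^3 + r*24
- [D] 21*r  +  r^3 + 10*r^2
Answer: D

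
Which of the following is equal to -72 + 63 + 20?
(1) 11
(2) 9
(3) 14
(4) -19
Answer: 1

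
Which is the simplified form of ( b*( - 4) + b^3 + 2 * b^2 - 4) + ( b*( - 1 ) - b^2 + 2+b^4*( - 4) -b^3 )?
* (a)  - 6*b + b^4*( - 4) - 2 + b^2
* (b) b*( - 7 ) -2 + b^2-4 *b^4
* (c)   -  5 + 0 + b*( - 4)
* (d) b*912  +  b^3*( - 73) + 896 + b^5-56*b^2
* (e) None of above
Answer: e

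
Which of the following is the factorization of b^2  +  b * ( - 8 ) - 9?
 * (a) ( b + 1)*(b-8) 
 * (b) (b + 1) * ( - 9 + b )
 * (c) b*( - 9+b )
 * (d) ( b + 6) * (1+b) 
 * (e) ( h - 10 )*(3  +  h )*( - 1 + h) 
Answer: b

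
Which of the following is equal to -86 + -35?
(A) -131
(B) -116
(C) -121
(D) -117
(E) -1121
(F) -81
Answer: C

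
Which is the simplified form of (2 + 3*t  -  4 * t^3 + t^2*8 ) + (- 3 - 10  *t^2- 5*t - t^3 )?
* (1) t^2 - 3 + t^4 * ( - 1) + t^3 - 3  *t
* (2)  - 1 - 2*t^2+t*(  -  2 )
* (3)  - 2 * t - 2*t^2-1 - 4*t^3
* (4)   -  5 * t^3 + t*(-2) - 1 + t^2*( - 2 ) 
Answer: 4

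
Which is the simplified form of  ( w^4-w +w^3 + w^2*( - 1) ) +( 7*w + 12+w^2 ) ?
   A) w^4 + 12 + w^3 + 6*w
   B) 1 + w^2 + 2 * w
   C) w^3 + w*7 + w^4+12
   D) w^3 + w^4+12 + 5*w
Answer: A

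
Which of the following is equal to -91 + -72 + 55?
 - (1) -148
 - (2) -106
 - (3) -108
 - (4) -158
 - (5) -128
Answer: 3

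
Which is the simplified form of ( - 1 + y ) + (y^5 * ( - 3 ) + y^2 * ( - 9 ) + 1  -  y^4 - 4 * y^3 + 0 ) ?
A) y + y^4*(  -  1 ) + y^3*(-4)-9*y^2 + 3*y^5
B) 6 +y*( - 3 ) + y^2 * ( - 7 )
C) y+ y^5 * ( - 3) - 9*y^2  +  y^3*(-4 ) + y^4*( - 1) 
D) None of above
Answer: C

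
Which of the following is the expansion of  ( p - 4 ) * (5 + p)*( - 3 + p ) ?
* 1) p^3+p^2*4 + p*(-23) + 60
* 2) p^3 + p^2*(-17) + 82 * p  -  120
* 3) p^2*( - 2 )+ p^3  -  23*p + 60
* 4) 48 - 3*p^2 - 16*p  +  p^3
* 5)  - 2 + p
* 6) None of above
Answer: 3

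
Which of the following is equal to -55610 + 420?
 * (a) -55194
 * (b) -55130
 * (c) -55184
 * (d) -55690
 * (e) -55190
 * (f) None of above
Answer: e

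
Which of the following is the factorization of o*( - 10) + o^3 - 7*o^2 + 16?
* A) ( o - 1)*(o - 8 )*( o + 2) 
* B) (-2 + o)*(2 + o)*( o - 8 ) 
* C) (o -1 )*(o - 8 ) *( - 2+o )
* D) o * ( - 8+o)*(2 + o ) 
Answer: A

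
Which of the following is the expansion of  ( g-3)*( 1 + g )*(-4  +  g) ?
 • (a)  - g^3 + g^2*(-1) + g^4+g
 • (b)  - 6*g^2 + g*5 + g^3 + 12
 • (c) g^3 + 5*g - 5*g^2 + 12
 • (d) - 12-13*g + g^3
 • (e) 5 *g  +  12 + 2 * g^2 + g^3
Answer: b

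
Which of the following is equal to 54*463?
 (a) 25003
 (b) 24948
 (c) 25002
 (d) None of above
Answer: c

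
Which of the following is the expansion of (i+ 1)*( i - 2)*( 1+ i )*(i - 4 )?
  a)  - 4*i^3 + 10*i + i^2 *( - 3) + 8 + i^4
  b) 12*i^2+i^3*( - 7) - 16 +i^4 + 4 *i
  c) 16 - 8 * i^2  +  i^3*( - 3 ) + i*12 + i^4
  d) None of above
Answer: a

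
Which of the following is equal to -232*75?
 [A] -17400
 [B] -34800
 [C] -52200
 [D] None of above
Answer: A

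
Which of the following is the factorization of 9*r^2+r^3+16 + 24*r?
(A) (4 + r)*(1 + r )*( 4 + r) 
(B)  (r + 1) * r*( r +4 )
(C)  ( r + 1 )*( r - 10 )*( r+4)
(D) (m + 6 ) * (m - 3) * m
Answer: A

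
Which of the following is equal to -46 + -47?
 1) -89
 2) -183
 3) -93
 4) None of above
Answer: 3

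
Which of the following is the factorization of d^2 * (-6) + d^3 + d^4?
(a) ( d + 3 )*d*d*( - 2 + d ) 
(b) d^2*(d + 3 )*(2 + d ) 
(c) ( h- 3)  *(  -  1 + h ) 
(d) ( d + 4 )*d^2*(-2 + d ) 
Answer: a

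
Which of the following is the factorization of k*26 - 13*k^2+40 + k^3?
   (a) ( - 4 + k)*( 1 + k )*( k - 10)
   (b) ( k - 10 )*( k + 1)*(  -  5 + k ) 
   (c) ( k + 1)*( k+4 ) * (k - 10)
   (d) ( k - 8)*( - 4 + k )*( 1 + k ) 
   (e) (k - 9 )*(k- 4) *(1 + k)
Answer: a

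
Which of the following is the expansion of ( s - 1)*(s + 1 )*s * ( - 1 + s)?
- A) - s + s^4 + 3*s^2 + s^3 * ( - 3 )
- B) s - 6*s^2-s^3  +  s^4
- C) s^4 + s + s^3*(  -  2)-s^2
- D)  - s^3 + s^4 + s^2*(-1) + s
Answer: D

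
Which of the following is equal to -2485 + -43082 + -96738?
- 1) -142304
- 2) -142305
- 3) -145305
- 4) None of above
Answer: 2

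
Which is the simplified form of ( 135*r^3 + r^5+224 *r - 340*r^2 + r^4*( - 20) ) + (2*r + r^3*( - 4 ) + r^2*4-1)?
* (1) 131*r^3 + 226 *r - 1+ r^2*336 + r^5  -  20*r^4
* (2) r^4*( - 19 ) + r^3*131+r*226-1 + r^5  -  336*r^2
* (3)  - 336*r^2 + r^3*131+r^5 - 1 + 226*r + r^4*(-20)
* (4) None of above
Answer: 3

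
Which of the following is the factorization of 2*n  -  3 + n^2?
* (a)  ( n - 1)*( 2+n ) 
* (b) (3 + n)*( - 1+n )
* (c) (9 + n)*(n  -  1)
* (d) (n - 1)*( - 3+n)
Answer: b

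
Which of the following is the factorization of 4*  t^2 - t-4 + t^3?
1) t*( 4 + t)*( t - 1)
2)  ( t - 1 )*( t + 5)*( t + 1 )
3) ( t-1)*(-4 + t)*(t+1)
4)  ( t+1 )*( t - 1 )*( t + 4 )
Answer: 4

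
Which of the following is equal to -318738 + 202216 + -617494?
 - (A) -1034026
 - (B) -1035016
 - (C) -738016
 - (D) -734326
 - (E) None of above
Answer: E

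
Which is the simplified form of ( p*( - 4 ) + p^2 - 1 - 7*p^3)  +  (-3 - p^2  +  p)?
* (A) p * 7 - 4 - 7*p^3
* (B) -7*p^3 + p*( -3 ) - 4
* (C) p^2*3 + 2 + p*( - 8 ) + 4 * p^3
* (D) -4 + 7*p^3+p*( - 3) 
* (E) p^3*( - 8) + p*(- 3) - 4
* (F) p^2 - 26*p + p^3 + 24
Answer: B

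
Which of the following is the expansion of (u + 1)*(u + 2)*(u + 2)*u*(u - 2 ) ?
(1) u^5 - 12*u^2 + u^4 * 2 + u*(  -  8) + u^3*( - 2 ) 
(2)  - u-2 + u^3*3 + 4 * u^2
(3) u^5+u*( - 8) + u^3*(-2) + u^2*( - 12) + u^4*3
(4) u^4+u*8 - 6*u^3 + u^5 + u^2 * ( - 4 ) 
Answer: 3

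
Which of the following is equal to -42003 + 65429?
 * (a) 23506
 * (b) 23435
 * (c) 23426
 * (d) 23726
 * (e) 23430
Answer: c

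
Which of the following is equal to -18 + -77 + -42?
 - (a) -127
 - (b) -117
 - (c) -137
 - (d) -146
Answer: c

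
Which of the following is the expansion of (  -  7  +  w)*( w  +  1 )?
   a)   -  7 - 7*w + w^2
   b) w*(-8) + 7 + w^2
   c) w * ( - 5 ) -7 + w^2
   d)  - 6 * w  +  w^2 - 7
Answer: d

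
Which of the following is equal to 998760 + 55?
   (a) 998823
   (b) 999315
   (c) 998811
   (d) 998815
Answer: d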